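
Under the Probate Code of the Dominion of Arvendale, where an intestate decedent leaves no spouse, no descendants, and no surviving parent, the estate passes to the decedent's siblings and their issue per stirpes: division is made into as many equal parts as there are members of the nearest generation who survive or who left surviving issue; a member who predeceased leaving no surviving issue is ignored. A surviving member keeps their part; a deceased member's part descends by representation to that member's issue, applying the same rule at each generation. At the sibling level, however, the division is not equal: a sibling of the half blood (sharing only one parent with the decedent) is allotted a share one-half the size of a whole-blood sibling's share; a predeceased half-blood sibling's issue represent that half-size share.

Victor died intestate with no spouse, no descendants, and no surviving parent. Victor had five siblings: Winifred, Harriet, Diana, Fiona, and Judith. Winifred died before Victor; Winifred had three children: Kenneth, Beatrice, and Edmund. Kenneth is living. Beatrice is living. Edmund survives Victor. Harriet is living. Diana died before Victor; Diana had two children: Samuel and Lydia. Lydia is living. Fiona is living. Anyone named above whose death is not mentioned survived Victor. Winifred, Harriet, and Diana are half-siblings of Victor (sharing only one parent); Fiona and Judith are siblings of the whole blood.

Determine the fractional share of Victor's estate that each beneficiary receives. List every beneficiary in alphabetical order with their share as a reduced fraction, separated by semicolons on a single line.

No spouse, descendants, or parent survives, so the estate passes to Victor's siblings per stirpes.
Half-blood siblings count for one-half the weight of whole-blood siblings at the initial division.
Dividing 1 in proportion to weights (total weight 7/2): Winifred (weight 1/2) → 1/7; Harriet (weight 1/2) → 1/7; Diana (weight 1/2) → 1/7; Fiona (weight 1) → 2/7; Judith (weight 1) → 2/7.
Winifred predeceased; the 1/7 allotted to Winifred's branch passes to Winifred's issue by representation.
The 1/7 is divided into 3 equal shares of 1/21 among Kenneth, Beatrice, Edmund.
Kenneth is living and takes 1/21.
Beatrice is living and takes 1/21.
Edmund is living and takes 1/21.
Harriet is living and takes 1/7.
Diana predeceased; the 1/7 allotted to Diana's branch passes to Diana's issue by representation.
The 1/7 is divided into 2 equal shares of 1/14 among Samuel, Lydia.
Samuel is living and takes 1/14.
Lydia is living and takes 1/14.
Fiona is living and takes 2/7.
Judith is living and takes 2/7.

Beatrice 1/21; Edmund 1/21; Fiona 2/7; Harriet 1/7; Judith 2/7; Kenneth 1/21; Lydia 1/14; Samuel 1/14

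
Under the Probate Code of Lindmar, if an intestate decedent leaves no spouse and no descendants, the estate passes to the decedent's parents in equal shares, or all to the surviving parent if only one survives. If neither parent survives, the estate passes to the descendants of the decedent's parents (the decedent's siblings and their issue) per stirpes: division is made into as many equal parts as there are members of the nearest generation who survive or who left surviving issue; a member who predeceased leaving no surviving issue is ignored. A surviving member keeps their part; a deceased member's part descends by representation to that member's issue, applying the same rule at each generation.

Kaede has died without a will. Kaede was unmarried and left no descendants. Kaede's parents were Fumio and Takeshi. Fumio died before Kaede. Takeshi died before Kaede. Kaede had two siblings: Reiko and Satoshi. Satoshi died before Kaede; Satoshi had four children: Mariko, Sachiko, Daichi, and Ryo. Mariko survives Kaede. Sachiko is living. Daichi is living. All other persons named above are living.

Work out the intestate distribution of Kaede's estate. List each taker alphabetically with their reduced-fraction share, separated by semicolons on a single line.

Daichi 1/8; Mariko 1/8; Reiko 1/2; Ryo 1/8; Sachiko 1/8

Neither parent survives and there are no descendants, so the estate passes to Kaede's siblings and their issue per stirpes.
The estate is divided into 2 equal shares of 1/2 among Reiko, Satoshi.
Reiko is living and takes 1/2.
Satoshi predeceased; the 1/2 allotted to Satoshi's branch passes to Satoshi's issue by representation.
The 1/2 is divided into 4 equal shares of 1/8 among Mariko, Sachiko, Daichi, Ryo.
Mariko is living and takes 1/8.
Sachiko is living and takes 1/8.
Daichi is living and takes 1/8.
Ryo is living and takes 1/8.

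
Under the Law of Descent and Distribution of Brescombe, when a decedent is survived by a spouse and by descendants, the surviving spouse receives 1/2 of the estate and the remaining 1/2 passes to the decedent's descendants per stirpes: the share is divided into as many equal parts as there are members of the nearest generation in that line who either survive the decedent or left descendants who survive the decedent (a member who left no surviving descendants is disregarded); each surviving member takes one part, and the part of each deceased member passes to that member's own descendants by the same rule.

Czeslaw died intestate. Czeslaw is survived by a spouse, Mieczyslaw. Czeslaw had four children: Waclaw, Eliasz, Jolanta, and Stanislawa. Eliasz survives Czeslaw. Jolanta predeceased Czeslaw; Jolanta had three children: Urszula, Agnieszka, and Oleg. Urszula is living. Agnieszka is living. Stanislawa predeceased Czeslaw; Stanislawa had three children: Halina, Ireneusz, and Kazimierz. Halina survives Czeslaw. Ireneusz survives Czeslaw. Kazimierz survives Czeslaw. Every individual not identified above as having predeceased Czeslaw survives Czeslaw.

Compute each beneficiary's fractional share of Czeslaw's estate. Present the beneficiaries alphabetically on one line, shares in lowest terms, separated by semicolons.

Agnieszka 1/24; Eliasz 1/8; Halina 1/24; Ireneusz 1/24; Kazimierz 1/24; Mieczyslaw 1/2; Oleg 1/24; Urszula 1/24; Waclaw 1/8

Mieczyslaw, as surviving spouse, takes 1/2.
The remaining 1/2 passes to Czeslaw's descendants per stirpes.
The 1/2 is divided into 4 equal shares of 1/8 among Waclaw, Eliasz, Jolanta, Stanislawa.
Waclaw is living and takes 1/8.
Eliasz is living and takes 1/8.
Jolanta predeceased; the 1/8 allotted to Jolanta's branch passes to Jolanta's issue by representation.
The 1/8 is divided into 3 equal shares of 1/24 among Urszula, Agnieszka, Oleg.
Urszula is living and takes 1/24.
Agnieszka is living and takes 1/24.
Oleg is living and takes 1/24.
Stanislawa predeceased; the 1/8 allotted to Stanislawa's branch passes to Stanislawa's issue by representation.
The 1/8 is divided into 3 equal shares of 1/24 among Halina, Ireneusz, Kazimierz.
Halina is living and takes 1/24.
Ireneusz is living and takes 1/24.
Kazimierz is living and takes 1/24.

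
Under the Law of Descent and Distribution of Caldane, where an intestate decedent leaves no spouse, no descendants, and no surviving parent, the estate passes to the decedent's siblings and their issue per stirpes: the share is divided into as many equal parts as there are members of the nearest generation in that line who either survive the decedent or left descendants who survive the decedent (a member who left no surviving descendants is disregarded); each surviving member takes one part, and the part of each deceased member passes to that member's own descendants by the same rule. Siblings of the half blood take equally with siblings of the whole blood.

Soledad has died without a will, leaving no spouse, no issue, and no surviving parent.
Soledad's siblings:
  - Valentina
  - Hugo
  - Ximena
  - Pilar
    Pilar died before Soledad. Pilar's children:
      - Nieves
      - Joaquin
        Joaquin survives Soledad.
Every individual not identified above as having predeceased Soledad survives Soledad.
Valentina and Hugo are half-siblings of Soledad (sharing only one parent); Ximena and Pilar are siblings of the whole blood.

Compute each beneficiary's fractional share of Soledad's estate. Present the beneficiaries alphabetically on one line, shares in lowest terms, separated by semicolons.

No spouse, descendants, or parent survives, so the estate passes to Soledad's siblings per stirpes.
Half-blood and whole-blood siblings take equally under the stated rule.
The estate is divided into 4 equal shares of 1/4 among Valentina, Hugo, Ximena, Pilar.
Valentina is living and takes 1/4.
Hugo is living and takes 1/4.
Ximena is living and takes 1/4.
Pilar predeceased; the 1/4 allotted to Pilar's branch passes to Pilar's issue by representation.
The 1/4 is divided into 2 equal shares of 1/8 among Nieves, Joaquin.
Nieves is living and takes 1/8.
Joaquin is living and takes 1/8.

Hugo 1/4; Joaquin 1/8; Nieves 1/8; Valentina 1/4; Ximena 1/4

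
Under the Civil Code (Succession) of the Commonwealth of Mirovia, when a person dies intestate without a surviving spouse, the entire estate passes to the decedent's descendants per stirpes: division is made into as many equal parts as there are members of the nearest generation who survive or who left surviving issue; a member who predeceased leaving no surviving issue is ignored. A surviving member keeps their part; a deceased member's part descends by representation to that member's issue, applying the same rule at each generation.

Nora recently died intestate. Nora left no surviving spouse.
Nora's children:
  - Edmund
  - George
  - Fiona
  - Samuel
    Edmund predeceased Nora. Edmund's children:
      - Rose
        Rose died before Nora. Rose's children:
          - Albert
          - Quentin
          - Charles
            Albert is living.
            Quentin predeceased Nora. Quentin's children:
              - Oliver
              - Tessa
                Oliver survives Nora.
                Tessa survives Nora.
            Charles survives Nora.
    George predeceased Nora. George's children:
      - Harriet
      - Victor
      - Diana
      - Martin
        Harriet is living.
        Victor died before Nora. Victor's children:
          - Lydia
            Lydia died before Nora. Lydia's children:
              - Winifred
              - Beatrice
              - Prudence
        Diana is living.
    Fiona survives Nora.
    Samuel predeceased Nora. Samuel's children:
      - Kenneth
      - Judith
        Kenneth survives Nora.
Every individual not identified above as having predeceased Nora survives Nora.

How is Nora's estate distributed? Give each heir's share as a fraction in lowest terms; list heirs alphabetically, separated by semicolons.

Albert 1/12; Beatrice 1/48; Charles 1/12; Diana 1/16; Fiona 1/4; Harriet 1/16; Judith 1/8; Kenneth 1/8; Martin 1/16; Oliver 1/24; Prudence 1/48; Tessa 1/24; Winifred 1/48

There is no surviving spouse, so the entire estate passes to Nora's descendants per stirpes.
The estate is divided into 4 equal shares of 1/4 among Edmund, George, Fiona, Samuel.
Edmund predeceased; the 1/4 allotted to Edmund's branch passes to Edmund's issue by representation.
Rose's line is the sole branch at this level, so the full 1/4 passes to Rose's issue by representation.
The 1/4 is divided into 3 equal shares of 1/12 among Albert, Quentin, Charles.
Albert is living and takes 1/12.
Quentin predeceased; the 1/12 allotted to Quentin's branch passes to Quentin's issue by representation.
The 1/12 is divided into 2 equal shares of 1/24 among Oliver, Tessa.
Oliver is living and takes 1/24.
Tessa is living and takes 1/24.
Charles is living and takes 1/12.
George predeceased; the 1/4 allotted to George's branch passes to George's issue by representation.
The 1/4 is divided into 4 equal shares of 1/16 among Harriet, Victor, Diana, Martin.
Harriet is living and takes 1/16.
Victor predeceased; the 1/16 allotted to Victor's branch passes to Victor's issue by representation.
Lydia's line is the sole branch at this level, so the full 1/16 passes to Lydia's issue by representation.
The 1/16 is divided into 3 equal shares of 1/48 among Winifred, Beatrice, Prudence.
Winifred is living and takes 1/48.
Beatrice is living and takes 1/48.
Prudence is living and takes 1/48.
Diana is living and takes 1/16.
Martin is living and takes 1/16.
Fiona is living and takes 1/4.
Samuel predeceased; the 1/4 allotted to Samuel's branch passes to Samuel's issue by representation.
The 1/4 is divided into 2 equal shares of 1/8 among Kenneth, Judith.
Kenneth is living and takes 1/8.
Judith is living and takes 1/8.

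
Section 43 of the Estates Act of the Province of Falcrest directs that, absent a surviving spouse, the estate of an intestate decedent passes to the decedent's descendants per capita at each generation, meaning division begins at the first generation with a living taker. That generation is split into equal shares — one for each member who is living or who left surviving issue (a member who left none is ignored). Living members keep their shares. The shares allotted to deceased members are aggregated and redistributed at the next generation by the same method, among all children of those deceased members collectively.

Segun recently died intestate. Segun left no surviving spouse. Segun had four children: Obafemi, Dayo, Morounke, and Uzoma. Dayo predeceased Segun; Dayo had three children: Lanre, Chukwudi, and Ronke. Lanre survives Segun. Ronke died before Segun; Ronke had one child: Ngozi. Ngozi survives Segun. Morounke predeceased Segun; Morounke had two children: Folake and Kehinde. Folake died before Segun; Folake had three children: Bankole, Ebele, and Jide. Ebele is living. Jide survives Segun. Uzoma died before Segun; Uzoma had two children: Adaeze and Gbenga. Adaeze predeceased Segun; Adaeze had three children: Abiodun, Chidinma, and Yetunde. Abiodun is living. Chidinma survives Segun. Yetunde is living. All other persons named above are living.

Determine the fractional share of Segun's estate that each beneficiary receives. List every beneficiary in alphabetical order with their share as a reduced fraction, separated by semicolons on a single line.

Abiodun 9/196; Bankole 9/196; Chidinma 9/196; Chukwudi 3/28; Ebele 9/196; Gbenga 3/28; Jide 9/196; Kehinde 3/28; Lanre 3/28; Ngozi 9/196; Obafemi 1/4; Yetunde 9/196

There is no surviving spouse, so the entire estate passes to Segun's descendants per capita at each generation.
At generation 1 (Obafemi, Dayo, Morounke, Uzoma) there are 4 shares of (1)/4 = 1/4 each.
Living: Obafemi — each takes 1/4.
Deceased: Dayo, Morounke, and Uzoma. Their combined 3/4 is pooled and carried to generation 2.
At generation 2 (Lanre, Chukwudi, Ronke, Folake, Kehinde, Adaeze, Gbenga) there are 7 shares of (3/4)/7 = 3/28 each.
Living: Lanre, Chukwudi, Kehinde, and Gbenga — each takes 3/28.
Deceased: Ronke, Folake, and Adaeze. Their combined 9/28 is pooled and carried to generation 3.
At generation 3 (Ngozi, Bankole, Ebele, Jide, Abiodun, Chidinma, Yetunde) there are 7 shares of (9/28)/7 = 9/196 each.
Living: Ngozi, Bankole, Ebele, Jide, Abiodun, Chidinma, and Yetunde — each takes 9/196.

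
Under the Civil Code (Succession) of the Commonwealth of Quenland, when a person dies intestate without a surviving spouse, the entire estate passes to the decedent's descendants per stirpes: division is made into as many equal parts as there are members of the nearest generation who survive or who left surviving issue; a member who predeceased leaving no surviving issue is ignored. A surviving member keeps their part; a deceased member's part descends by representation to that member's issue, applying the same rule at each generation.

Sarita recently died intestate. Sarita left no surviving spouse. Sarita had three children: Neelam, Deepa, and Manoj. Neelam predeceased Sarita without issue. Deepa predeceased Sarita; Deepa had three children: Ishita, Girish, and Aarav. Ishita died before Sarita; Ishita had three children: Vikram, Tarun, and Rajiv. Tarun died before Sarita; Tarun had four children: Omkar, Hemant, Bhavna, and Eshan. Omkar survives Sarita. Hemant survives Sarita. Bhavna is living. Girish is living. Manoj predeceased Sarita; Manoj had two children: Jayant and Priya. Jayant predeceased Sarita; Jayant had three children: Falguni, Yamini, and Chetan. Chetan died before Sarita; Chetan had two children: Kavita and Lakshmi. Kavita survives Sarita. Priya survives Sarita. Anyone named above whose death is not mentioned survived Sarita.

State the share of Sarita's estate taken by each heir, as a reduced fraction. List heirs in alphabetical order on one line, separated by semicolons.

There is no surviving spouse, so the entire estate passes to Sarita's descendants per stirpes.
Neelam left no surviving issue, so that branch lapses and is disregarded.
The estate is divided into 2 equal shares of 1/2 among Deepa, Manoj.
Deepa predeceased; the 1/2 allotted to Deepa's branch passes to Deepa's issue by representation.
The 1/2 is divided into 3 equal shares of 1/6 among Ishita, Girish, Aarav.
Ishita predeceased; the 1/6 allotted to Ishita's branch passes to Ishita's issue by representation.
The 1/6 is divided into 3 equal shares of 1/18 among Vikram, Tarun, Rajiv.
Vikram is living and takes 1/18.
Tarun predeceased; the 1/18 allotted to Tarun's branch passes to Tarun's issue by representation.
The 1/18 is divided into 4 equal shares of 1/72 among Omkar, Hemant, Bhavna, Eshan.
Omkar is living and takes 1/72.
Hemant is living and takes 1/72.
Bhavna is living and takes 1/72.
Eshan is living and takes 1/72.
Rajiv is living and takes 1/18.
Girish is living and takes 1/6.
Aarav is living and takes 1/6.
Manoj predeceased; the 1/2 allotted to Manoj's branch passes to Manoj's issue by representation.
The 1/2 is divided into 2 equal shares of 1/4 among Jayant, Priya.
Jayant predeceased; the 1/4 allotted to Jayant's branch passes to Jayant's issue by representation.
The 1/4 is divided into 3 equal shares of 1/12 among Falguni, Yamini, Chetan.
Falguni is living and takes 1/12.
Yamini is living and takes 1/12.
Chetan predeceased; the 1/12 allotted to Chetan's branch passes to Chetan's issue by representation.
The 1/12 is divided into 2 equal shares of 1/24 among Kavita, Lakshmi.
Kavita is living and takes 1/24.
Lakshmi is living and takes 1/24.
Priya is living and takes 1/4.

Aarav 1/6; Bhavna 1/72; Eshan 1/72; Falguni 1/12; Girish 1/6; Hemant 1/72; Kavita 1/24; Lakshmi 1/24; Omkar 1/72; Priya 1/4; Rajiv 1/18; Vikram 1/18; Yamini 1/12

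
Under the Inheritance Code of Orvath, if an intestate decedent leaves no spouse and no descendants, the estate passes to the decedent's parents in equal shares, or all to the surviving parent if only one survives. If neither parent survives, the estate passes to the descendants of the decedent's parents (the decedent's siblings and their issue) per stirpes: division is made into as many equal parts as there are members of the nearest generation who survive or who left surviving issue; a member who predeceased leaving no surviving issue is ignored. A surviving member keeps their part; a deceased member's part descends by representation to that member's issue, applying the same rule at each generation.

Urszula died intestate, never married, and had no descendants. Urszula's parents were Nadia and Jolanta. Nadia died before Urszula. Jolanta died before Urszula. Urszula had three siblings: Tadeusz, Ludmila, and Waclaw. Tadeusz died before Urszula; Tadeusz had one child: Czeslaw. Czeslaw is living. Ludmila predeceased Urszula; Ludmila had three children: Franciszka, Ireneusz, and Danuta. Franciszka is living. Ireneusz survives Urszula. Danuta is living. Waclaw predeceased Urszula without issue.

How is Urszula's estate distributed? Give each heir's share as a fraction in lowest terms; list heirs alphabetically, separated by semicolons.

Czeslaw 1/2; Danuta 1/6; Franciszka 1/6; Ireneusz 1/6

Neither parent survives and there are no descendants, so the estate passes to Urszula's siblings and their issue per stirpes.
Waclaw left no surviving issue, so that branch lapses and is disregarded.
The estate is divided into 2 equal shares of 1/2 among Tadeusz, Ludmila.
Tadeusz predeceased; the 1/2 allotted to Tadeusz's branch passes to Tadeusz's issue by representation.
Czeslaw is the sole taker at this level and receives the full 1/2.
Ludmila predeceased; the 1/2 allotted to Ludmila's branch passes to Ludmila's issue by representation.
The 1/2 is divided into 3 equal shares of 1/6 among Franciszka, Ireneusz, Danuta.
Franciszka is living and takes 1/6.
Ireneusz is living and takes 1/6.
Danuta is living and takes 1/6.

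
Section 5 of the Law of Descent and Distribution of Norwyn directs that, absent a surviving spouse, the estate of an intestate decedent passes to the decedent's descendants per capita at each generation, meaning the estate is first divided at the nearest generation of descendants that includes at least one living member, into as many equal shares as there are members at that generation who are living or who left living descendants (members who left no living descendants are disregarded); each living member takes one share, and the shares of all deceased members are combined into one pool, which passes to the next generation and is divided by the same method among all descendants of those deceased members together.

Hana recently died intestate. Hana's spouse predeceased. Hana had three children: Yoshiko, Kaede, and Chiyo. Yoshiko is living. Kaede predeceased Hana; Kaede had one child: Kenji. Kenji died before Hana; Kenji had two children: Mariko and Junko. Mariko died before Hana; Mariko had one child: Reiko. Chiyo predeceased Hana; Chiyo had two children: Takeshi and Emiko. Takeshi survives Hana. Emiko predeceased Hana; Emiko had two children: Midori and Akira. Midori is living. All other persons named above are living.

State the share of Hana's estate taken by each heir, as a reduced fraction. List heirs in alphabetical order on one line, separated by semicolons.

Akira 1/9; Junko 1/9; Midori 1/9; Reiko 1/9; Takeshi 2/9; Yoshiko 1/3

There is no surviving spouse, so the entire estate passes to Hana's descendants per capita at each generation.
At generation 1 (Yoshiko, Kaede, Chiyo) there are 3 shares of (1)/3 = 1/3 each.
Living: Yoshiko — each takes 1/3.
Deceased: Kaede and Chiyo. Their combined 2/3 is pooled and carried to generation 2.
At generation 2 (Kenji, Takeshi, Emiko) there are 3 shares of (2/3)/3 = 2/9 each.
Living: Takeshi — each takes 2/9.
Deceased: Kenji and Emiko. Their combined 4/9 is pooled and carried to generation 3.
At generation 3 (Mariko, Junko, Midori, Akira) there are 4 shares of (4/9)/4 = 1/9 each.
Living: Junko, Midori, and Akira — each takes 1/9.
Deceased: Mariko. That 1/9 share is carried to generation 4.
At generation 4 (Reiko) there are 1 shares of (1/9)/1 = 1/9 each.
Living: Reiko — each takes 1/9.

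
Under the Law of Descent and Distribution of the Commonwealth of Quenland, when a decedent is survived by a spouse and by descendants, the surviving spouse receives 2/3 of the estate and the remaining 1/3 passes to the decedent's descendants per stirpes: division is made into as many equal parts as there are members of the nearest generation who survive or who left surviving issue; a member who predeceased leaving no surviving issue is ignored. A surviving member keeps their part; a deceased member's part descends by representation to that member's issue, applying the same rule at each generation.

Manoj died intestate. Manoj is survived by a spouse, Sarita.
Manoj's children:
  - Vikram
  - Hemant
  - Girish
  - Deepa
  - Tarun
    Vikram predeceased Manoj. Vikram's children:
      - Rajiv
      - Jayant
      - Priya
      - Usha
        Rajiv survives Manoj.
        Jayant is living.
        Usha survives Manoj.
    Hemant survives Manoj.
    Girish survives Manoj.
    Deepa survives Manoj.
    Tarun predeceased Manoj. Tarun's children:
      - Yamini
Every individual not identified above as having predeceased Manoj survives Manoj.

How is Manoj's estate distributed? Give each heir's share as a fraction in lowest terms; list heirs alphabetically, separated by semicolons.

Deepa 1/15; Girish 1/15; Hemant 1/15; Jayant 1/60; Priya 1/60; Rajiv 1/60; Sarita 2/3; Usha 1/60; Yamini 1/15

Sarita, as surviving spouse, takes 2/3.
The remaining 1/3 passes to Manoj's descendants per stirpes.
The 1/3 is divided into 5 equal shares of 1/15 among Vikram, Hemant, Girish, Deepa, Tarun.
Vikram predeceased; the 1/15 allotted to Vikram's branch passes to Vikram's issue by representation.
The 1/15 is divided into 4 equal shares of 1/60 among Rajiv, Jayant, Priya, Usha.
Rajiv is living and takes 1/60.
Jayant is living and takes 1/60.
Priya is living and takes 1/60.
Usha is living and takes 1/60.
Hemant is living and takes 1/15.
Girish is living and takes 1/15.
Deepa is living and takes 1/15.
Tarun predeceased; the 1/15 allotted to Tarun's branch passes to Tarun's issue by representation.
Yamini is the sole taker at this level and receives the full 1/15.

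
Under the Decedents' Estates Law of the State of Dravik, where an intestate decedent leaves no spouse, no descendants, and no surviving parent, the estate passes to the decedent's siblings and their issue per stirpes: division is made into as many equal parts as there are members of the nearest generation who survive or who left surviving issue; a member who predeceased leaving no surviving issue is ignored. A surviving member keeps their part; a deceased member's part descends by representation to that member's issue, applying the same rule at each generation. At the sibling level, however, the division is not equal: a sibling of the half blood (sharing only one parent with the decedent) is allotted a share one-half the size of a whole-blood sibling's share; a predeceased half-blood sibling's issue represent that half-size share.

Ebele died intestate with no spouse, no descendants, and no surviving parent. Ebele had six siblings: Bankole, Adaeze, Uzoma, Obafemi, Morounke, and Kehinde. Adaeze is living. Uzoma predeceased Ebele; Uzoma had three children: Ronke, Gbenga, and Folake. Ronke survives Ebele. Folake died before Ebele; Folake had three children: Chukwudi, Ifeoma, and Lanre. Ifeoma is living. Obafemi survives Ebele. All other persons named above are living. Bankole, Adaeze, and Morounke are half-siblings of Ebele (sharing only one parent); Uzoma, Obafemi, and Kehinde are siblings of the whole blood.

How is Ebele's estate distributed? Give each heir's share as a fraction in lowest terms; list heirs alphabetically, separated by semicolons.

No spouse, descendants, or parent survives, so the estate passes to Ebele's siblings per stirpes.
Half-blood siblings count for one-half the weight of whole-blood siblings at the initial division.
Dividing 1 in proportion to weights (total weight 9/2): Bankole (weight 1/2) → 1/9; Adaeze (weight 1/2) → 1/9; Uzoma (weight 1) → 2/9; Obafemi (weight 1) → 2/9; Morounke (weight 1/2) → 1/9; Kehinde (weight 1) → 2/9.
Bankole is living and takes 1/9.
Adaeze is living and takes 1/9.
Uzoma predeceased; the 2/9 allotted to Uzoma's branch passes to Uzoma's issue by representation.
The 2/9 is divided into 3 equal shares of 2/27 among Ronke, Gbenga, Folake.
Ronke is living and takes 2/27.
Gbenga is living and takes 2/27.
Folake predeceased; the 2/27 allotted to Folake's branch passes to Folake's issue by representation.
The 2/27 is divided into 3 equal shares of 2/81 among Chukwudi, Ifeoma, Lanre.
Chukwudi is living and takes 2/81.
Ifeoma is living and takes 2/81.
Lanre is living and takes 2/81.
Obafemi is living and takes 2/9.
Morounke is living and takes 1/9.
Kehinde is living and takes 2/9.

Adaeze 1/9; Bankole 1/9; Chukwudi 2/81; Gbenga 2/27; Ifeoma 2/81; Kehinde 2/9; Lanre 2/81; Morounke 1/9; Obafemi 2/9; Ronke 2/27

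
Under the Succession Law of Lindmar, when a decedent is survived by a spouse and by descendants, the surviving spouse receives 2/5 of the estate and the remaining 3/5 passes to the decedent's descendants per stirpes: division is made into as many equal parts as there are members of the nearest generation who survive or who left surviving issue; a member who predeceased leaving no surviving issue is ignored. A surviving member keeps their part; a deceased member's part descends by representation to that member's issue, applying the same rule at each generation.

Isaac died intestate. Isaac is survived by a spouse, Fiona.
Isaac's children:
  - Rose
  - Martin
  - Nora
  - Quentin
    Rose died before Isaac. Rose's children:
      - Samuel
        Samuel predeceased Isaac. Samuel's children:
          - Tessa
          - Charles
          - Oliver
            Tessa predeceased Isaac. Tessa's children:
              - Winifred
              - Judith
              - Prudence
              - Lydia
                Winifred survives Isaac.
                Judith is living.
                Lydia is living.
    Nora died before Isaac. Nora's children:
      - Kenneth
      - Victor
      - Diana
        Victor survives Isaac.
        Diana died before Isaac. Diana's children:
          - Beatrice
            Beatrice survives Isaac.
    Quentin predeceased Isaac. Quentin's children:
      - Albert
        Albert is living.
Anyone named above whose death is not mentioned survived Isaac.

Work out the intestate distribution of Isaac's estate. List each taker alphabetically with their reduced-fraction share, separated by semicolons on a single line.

Fiona, as surviving spouse, takes 2/5.
The remaining 3/5 passes to Isaac's descendants per stirpes.
The 3/5 is divided into 4 equal shares of 3/20 among Rose, Martin, Nora, Quentin.
Rose predeceased; the 3/20 allotted to Rose's branch passes to Rose's issue by representation.
Samuel's line is the sole branch at this level, so the full 3/20 passes to Samuel's issue by representation.
The 3/20 is divided into 3 equal shares of 1/20 among Tessa, Charles, Oliver.
Tessa predeceased; the 1/20 allotted to Tessa's branch passes to Tessa's issue by representation.
The 1/20 is divided into 4 equal shares of 1/80 among Winifred, Judith, Prudence, Lydia.
Winifred is living and takes 1/80.
Judith is living and takes 1/80.
Prudence is living and takes 1/80.
Lydia is living and takes 1/80.
Charles is living and takes 1/20.
Oliver is living and takes 1/20.
Martin is living and takes 3/20.
Nora predeceased; the 3/20 allotted to Nora's branch passes to Nora's issue by representation.
The 3/20 is divided into 3 equal shares of 1/20 among Kenneth, Victor, Diana.
Kenneth is living and takes 1/20.
Victor is living and takes 1/20.
Diana predeceased; the 1/20 allotted to Diana's branch passes to Diana's issue by representation.
Beatrice is the sole taker at this level and receives the full 1/20.
Quentin predeceased; the 3/20 allotted to Quentin's branch passes to Quentin's issue by representation.
Albert is the sole taker at this level and receives the full 3/20.

Albert 3/20; Beatrice 1/20; Charles 1/20; Fiona 2/5; Judith 1/80; Kenneth 1/20; Lydia 1/80; Martin 3/20; Oliver 1/20; Prudence 1/80; Victor 1/20; Winifred 1/80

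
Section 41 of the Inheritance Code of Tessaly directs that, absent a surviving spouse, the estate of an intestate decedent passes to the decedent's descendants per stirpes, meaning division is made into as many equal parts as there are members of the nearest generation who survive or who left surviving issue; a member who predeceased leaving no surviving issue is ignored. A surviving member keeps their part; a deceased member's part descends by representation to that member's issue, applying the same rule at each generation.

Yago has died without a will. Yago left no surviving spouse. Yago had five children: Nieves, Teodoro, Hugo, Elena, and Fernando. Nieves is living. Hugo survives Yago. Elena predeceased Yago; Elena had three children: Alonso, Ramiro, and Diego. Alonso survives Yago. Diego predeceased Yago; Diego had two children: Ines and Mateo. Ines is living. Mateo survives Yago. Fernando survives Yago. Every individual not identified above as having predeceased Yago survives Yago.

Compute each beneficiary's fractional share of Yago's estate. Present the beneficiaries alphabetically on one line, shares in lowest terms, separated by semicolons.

There is no surviving spouse, so the entire estate passes to Yago's descendants per stirpes.
The estate is divided into 5 equal shares of 1/5 among Nieves, Teodoro, Hugo, Elena, Fernando.
Nieves is living and takes 1/5.
Teodoro is living and takes 1/5.
Hugo is living and takes 1/5.
Elena predeceased; the 1/5 allotted to Elena's branch passes to Elena's issue by representation.
The 1/5 is divided into 3 equal shares of 1/15 among Alonso, Ramiro, Diego.
Alonso is living and takes 1/15.
Ramiro is living and takes 1/15.
Diego predeceased; the 1/15 allotted to Diego's branch passes to Diego's issue by representation.
The 1/15 is divided into 2 equal shares of 1/30 among Ines, Mateo.
Ines is living and takes 1/30.
Mateo is living and takes 1/30.
Fernando is living and takes 1/5.

Alonso 1/15; Fernando 1/5; Hugo 1/5; Ines 1/30; Mateo 1/30; Nieves 1/5; Ramiro 1/15; Teodoro 1/5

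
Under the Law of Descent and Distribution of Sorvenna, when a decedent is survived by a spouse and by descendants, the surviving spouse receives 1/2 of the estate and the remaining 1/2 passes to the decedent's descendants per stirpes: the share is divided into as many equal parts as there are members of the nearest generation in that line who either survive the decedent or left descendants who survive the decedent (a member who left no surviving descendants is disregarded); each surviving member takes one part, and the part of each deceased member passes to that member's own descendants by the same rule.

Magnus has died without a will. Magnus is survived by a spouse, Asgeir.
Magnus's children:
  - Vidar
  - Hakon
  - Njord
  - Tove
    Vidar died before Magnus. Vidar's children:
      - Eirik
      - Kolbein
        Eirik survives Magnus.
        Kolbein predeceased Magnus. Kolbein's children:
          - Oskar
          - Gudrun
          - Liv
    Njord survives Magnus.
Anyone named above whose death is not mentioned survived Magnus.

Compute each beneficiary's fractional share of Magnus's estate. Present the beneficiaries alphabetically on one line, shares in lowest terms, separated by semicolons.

Asgeir 1/2; Eirik 1/16; Gudrun 1/48; Hakon 1/8; Liv 1/48; Njord 1/8; Oskar 1/48; Tove 1/8

Asgeir, as surviving spouse, takes 1/2.
The remaining 1/2 passes to Magnus's descendants per stirpes.
The 1/2 is divided into 4 equal shares of 1/8 among Vidar, Hakon, Njord, Tove.
Vidar predeceased; the 1/8 allotted to Vidar's branch passes to Vidar's issue by representation.
The 1/8 is divided into 2 equal shares of 1/16 among Eirik, Kolbein.
Eirik is living and takes 1/16.
Kolbein predeceased; the 1/16 allotted to Kolbein's branch passes to Kolbein's issue by representation.
The 1/16 is divided into 3 equal shares of 1/48 among Oskar, Gudrun, Liv.
Oskar is living and takes 1/48.
Gudrun is living and takes 1/48.
Liv is living and takes 1/48.
Hakon is living and takes 1/8.
Njord is living and takes 1/8.
Tove is living and takes 1/8.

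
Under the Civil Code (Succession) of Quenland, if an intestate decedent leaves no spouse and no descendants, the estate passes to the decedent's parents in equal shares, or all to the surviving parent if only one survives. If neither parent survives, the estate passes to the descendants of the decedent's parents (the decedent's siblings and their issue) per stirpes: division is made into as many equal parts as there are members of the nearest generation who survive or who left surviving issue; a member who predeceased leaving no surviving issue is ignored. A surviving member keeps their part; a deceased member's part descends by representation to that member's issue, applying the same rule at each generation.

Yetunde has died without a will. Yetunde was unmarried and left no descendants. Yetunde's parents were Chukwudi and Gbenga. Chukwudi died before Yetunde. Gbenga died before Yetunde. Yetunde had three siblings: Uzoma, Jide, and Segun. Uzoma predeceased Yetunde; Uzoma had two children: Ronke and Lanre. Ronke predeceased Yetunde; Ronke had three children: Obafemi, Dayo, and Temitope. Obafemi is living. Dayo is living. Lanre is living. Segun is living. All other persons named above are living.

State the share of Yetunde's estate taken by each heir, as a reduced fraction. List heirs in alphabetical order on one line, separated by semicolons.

Neither parent survives and there are no descendants, so the estate passes to Yetunde's siblings and their issue per stirpes.
The estate is divided into 3 equal shares of 1/3 among Uzoma, Jide, Segun.
Uzoma predeceased; the 1/3 allotted to Uzoma's branch passes to Uzoma's issue by representation.
The 1/3 is divided into 2 equal shares of 1/6 among Ronke, Lanre.
Ronke predeceased; the 1/6 allotted to Ronke's branch passes to Ronke's issue by representation.
The 1/6 is divided into 3 equal shares of 1/18 among Obafemi, Dayo, Temitope.
Obafemi is living and takes 1/18.
Dayo is living and takes 1/18.
Temitope is living and takes 1/18.
Lanre is living and takes 1/6.
Jide is living and takes 1/3.
Segun is living and takes 1/3.

Dayo 1/18; Jide 1/3; Lanre 1/6; Obafemi 1/18; Segun 1/3; Temitope 1/18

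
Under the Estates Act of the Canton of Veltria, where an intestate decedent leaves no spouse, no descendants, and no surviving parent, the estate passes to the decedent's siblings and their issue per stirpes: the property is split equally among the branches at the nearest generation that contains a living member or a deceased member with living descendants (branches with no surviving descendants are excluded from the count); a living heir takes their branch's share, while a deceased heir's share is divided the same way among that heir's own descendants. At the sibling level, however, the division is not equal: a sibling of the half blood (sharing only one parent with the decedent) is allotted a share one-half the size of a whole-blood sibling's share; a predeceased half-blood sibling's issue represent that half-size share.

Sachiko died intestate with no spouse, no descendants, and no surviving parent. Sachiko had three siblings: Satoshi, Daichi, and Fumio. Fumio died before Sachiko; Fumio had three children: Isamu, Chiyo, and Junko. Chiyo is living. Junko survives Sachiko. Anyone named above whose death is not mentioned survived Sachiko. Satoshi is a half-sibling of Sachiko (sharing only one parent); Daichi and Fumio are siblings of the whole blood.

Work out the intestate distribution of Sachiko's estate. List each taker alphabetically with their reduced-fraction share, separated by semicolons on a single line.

Chiyo 2/15; Daichi 2/5; Isamu 2/15; Junko 2/15; Satoshi 1/5

No spouse, descendants, or parent survives, so the estate passes to Sachiko's siblings per stirpes.
Half-blood siblings count for one-half the weight of whole-blood siblings at the initial division.
Dividing 1 in proportion to weights (total weight 5/2): Satoshi (weight 1/2) → 1/5; Daichi (weight 1) → 2/5; Fumio (weight 1) → 2/5.
Satoshi is living and takes 1/5.
Daichi is living and takes 2/5.
Fumio predeceased; the 2/5 allotted to Fumio's branch passes to Fumio's issue by representation.
The 2/5 is divided into 3 equal shares of 2/15 among Isamu, Chiyo, Junko.
Isamu is living and takes 2/15.
Chiyo is living and takes 2/15.
Junko is living and takes 2/15.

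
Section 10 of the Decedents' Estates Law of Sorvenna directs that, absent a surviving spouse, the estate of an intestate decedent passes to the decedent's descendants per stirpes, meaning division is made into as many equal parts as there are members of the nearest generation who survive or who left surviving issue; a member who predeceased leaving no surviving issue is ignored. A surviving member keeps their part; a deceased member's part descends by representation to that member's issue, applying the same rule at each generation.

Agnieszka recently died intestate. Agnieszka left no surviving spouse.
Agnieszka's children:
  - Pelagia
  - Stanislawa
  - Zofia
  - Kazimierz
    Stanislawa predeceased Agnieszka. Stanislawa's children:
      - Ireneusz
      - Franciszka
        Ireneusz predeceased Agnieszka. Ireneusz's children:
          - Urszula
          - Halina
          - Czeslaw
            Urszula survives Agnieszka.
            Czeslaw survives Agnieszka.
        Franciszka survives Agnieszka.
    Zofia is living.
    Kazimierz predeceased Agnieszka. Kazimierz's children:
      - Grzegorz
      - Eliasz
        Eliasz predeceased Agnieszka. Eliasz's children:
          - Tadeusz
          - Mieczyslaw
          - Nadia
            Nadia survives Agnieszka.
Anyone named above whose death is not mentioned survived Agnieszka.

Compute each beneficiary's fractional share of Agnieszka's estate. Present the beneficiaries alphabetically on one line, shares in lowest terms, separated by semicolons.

There is no surviving spouse, so the entire estate passes to Agnieszka's descendants per stirpes.
The estate is divided into 4 equal shares of 1/4 among Pelagia, Stanislawa, Zofia, Kazimierz.
Pelagia is living and takes 1/4.
Stanislawa predeceased; the 1/4 allotted to Stanislawa's branch passes to Stanislawa's issue by representation.
The 1/4 is divided into 2 equal shares of 1/8 among Ireneusz, Franciszka.
Ireneusz predeceased; the 1/8 allotted to Ireneusz's branch passes to Ireneusz's issue by representation.
The 1/8 is divided into 3 equal shares of 1/24 among Urszula, Halina, Czeslaw.
Urszula is living and takes 1/24.
Halina is living and takes 1/24.
Czeslaw is living and takes 1/24.
Franciszka is living and takes 1/8.
Zofia is living and takes 1/4.
Kazimierz predeceased; the 1/4 allotted to Kazimierz's branch passes to Kazimierz's issue by representation.
The 1/4 is divided into 2 equal shares of 1/8 among Grzegorz, Eliasz.
Grzegorz is living and takes 1/8.
Eliasz predeceased; the 1/8 allotted to Eliasz's branch passes to Eliasz's issue by representation.
The 1/8 is divided into 3 equal shares of 1/24 among Tadeusz, Mieczyslaw, Nadia.
Tadeusz is living and takes 1/24.
Mieczyslaw is living and takes 1/24.
Nadia is living and takes 1/24.

Czeslaw 1/24; Franciszka 1/8; Grzegorz 1/8; Halina 1/24; Mieczyslaw 1/24; Nadia 1/24; Pelagia 1/4; Tadeusz 1/24; Urszula 1/24; Zofia 1/4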